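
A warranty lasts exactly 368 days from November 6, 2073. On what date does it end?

November 9, 2074

Nov has 30 days: +25 → Dec 1, 2073 (343 left).
Dec has 31 days: +31 → Jan 1, 2074 (312 left).
Jan has 31 days: +31 → Feb 1, 2074 (281 left).
Feb has 28 days: +28 → Mar 1, 2074 (253 left).
Mar has 31 days: +31 → Apr 1, 2074 (222 left).
Apr has 30 days: +30 → May 1, 2074 (192 left).
May has 31 days: +31 → Jun 1, 2074 (161 left).
Jun has 30 days: +30 → Jul 1, 2074 (131 left).
Jul has 31 days: +31 → Aug 1, 2074 (100 left).
Aug has 31 days: +31 → Sep 1, 2074 (69 left).
Sep has 30 days: +30 → Oct 1, 2074 (39 left).
Oct has 31 days: +31 → Nov 1, 2074 (8 left).
+8 → Nov 9, 2074.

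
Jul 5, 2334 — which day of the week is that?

Thursday

Doomsday rule: the anchor day for the 2300s is Wednesday. For year 34: 34÷12 = 2 r 10, and 10÷4 = 2, so 2+10+2 = 14.
Wednesday + 14 ≡ Wednesday — that's 2334's doomsday.
In July the doomsday date is Jul 11.
Jul 5 is 6 days before Jul 11; 6 mod 7 = 6, so Wednesday − 6 = Thursday.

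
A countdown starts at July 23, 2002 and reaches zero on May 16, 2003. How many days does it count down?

297

Jul 23, 2002 → Aug 23, 2002: 31 days (July has 31).
Aug 23, 2002 → Sep 23, 2002: 31 days (August has 31).
Sep 23, 2002 → Oct 23, 2002: 30 days (September has 30).
Oct 23, 2002 → Nov 23, 2002: 31 days (October has 31).
Nov 23, 2002 → Dec 23, 2002: 30 days (November has 30).
Dec 23, 2002 → Jan 23, 2003: 31 days (December has 31).
Jan 23, 2003 → Feb 23, 2003: 31 days (January has 31).
Feb 23, 2003 → Mar 23, 2003: 28 days (February has 28).
Mar 23, 2003 → Apr 23, 2003: 31 days (March has 31).
Apr 23, 2003 → May 16, 2003: 23 days.
Total: 297 days.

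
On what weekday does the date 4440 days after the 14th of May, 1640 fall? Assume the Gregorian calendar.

Wednesday

May 14, 1640 is a Monday.
4440 mod 7 = 2, so 4440 days after a Monday is Monday + 2 = Wednesday.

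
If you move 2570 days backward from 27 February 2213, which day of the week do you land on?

Feb 27, 2213 is a Saturday.
2570 mod 7 = 1, so 2570 days before a Saturday is Saturday − 1 = Friday.

Friday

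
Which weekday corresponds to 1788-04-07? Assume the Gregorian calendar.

Doomsday rule: the anchor day for the 1700s is Sunday. For year 88: 88÷12 = 7 r 4, and 4÷4 = 1, so 7+4+1 = 12.
Sunday + 12 ≡ Friday — that's 1788's doomsday.
In April the doomsday date is Apr 4.
Apr 7 is 3 days after Apr 4; 3 mod 7 = 3, so Friday + 3 = Monday.

Monday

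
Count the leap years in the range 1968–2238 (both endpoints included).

Multiples of 4 in [1968,2238]: 68.
Of those, multiples of 100: 3 (not leap unless ÷400).
Multiples of 400: 1.
Leap years = 68 − 3 + 1 = 66.

66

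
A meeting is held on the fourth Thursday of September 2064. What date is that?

September 1, 2064 is a Monday.
The first Thursday is therefore September 4 (3 days later).
The fourth Thursday is 4 + 3×7 = September 25.

September 25, 2064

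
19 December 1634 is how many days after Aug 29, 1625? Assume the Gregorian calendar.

3399

Aug 29, 1625 → Aug 29, 1626: 365 days.
Aug 29, 1626 → Aug 29, 1627: 365 days.
Aug 29, 1627 → Aug 29, 1628: 366 days (Feb 29, 1628 is in that span).
Aug 29, 1628 → Aug 29, 1629: 365 days.
Aug 29, 1629 → Aug 29, 1630: 365 days.
Aug 29, 1630 → Aug 29, 1631: 365 days.
Aug 29, 1631 → Aug 29, 1632: 366 days (Feb 29, 1632 is in that span).
Aug 29, 1632 → Aug 29, 1633: 365 days.
Aug 29, 1633 → Aug 29, 1634: 365 days.
Aug 29, 1634 → Sep 29, 1634: 31 days (August has 31).
Sep 29, 1634 → Oct 29, 1634: 30 days (September has 30).
Oct 29, 1634 → Nov 29, 1634: 31 days (October has 31).
Nov 29, 1634 → Dec 19, 1634: 20 days.
Total: 3399 days.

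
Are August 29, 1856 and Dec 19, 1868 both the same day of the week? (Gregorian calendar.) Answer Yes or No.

No

From Aug 29, 1856 to Dec 19, 1868 is 4495 days.
4495 mod 7 = 1, so they are different weekdays.
(Aug 29, 1856 is a Friday; Dec 19, 1868 is a Saturday.)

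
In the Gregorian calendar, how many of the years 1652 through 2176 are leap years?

128

Multiples of 4 in [1652,2176]: 132.
Of those, multiples of 100: 5 (not leap unless ÷400).
Multiples of 400: 1.
Leap years = 132 − 5 + 1 = 128.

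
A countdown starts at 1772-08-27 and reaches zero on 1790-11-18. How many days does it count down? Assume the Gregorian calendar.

6657

Aug 27, 1772 → Aug 27, 1773: 365 days.
Aug 27, 1773 → Aug 27, 1774: 365 days.
Aug 27, 1774 → Aug 27, 1775: 365 days.
Aug 27, 1775 → Aug 27, 1776: 366 days (Feb 29, 1776 is in that span).
Aug 27, 1776 → Aug 27, 1777: 365 days.
Aug 27, 1777 → Aug 27, 1778: 365 days.
Aug 27, 1778 → Aug 27, 1779: 365 days.
Aug 27, 1779 → Aug 27, 1780: 366 days (Feb 29, 1780 is in that span).
Aug 27, 1780 → Aug 27, 1781: 365 days.
Aug 27, 1781 → Aug 27, 1782: 365 days.
Aug 27, 1782 → Aug 27, 1783: 365 days.
Aug 27, 1783 → Aug 27, 1784: 366 days (Feb 29, 1784 is in that span).
Aug 27, 1784 → Aug 27, 1785: 365 days.
Aug 27, 1785 → Aug 27, 1786: 365 days.
Aug 27, 1786 → Aug 27, 1787: 365 days.
Aug 27, 1787 → Aug 27, 1788: 366 days (Feb 29, 1788 is in that span).
Aug 27, 1788 → Aug 27, 1789: 365 days.
Aug 27, 1789 → Aug 27, 1790: 365 days.
Aug 27, 1790 → Sep 27, 1790: 31 days (August has 31).
Sep 27, 1790 → Oct 27, 1790: 30 days (September has 30).
Oct 27, 1790 → Nov 18, 1790: 22 days.
Total: 6657 days.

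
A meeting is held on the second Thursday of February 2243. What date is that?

February 9, 2243

February 1, 2243 is a Wednesday.
The first Thursday is therefore February 2 (1 days later).
The second Thursday is 2 + 1×7 = February 9.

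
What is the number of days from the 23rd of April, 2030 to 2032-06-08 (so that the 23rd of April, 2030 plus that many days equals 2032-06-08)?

Apr 23, 2030 → Apr 23, 2031: 365 days.
Apr 23, 2031 → Apr 23, 2032: 366 days (Feb 29, 2032 is in that span).
Apr 23, 2032 → May 23, 2032: 30 days (April has 30).
May 23, 2032 → Jun 8, 2032: 16 days.
Total: 777 days.

777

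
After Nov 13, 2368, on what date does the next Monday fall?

November 18, 2368

Nov 13, 2368 is a Wednesday.
From Wednesday to the next Monday is 5 days.
Nov 13, 2368 + 5 = Nov 18, 2368.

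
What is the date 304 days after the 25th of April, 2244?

Apr has 30 days: +6 → May 1, 2244 (298 left).
May has 31 days: +31 → Jun 1, 2244 (267 left).
Jun has 30 days: +30 → Jul 1, 2244 (237 left).
Jul has 31 days: +31 → Aug 1, 2244 (206 left).
Aug has 31 days: +31 → Sep 1, 2244 (175 left).
Sep has 30 days: +30 → Oct 1, 2244 (145 left).
Oct has 31 days: +31 → Nov 1, 2244 (114 left).
Nov has 30 days: +30 → Dec 1, 2244 (84 left).
Dec has 31 days: +31 → Jan 1, 2245 (53 left).
Jan has 31 days: +31 → Feb 1, 2245 (22 left).
+22 → Feb 23, 2245.

February 23, 2245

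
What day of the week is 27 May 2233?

Doomsday rule: the anchor day for the 2200s is Friday. For year 33: 33÷12 = 2 r 9, and 9÷4 = 2, so 2+9+2 = 13.
Friday + 13 ≡ Thursday — that's 2233's doomsday.
In May the doomsday date is May 9.
May 27 is 18 days after May 9; 18 mod 7 = 4, so Thursday + 4 = Monday.

Monday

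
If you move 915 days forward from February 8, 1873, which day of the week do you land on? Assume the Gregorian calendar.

Thursday

Feb 8, 1873 is a Saturday.
915 mod 7 = 5, so 915 days after a Saturday is Saturday + 5 = Thursday.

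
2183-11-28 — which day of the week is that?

Doomsday rule: the anchor day for the 2100s is Sunday. For year 83: 83÷12 = 6 r 11, and 11÷4 = 2, so 6+11+2 = 19.
Sunday + 19 ≡ Friday — that's 2183's doomsday.
In November the doomsday date is Nov 7.
Nov 28 is 21 days after Nov 7; 21 mod 7 = 0, so Friday + 0 = Friday.

Friday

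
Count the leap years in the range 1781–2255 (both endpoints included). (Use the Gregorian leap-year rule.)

Multiples of 4 in [1781,2255]: 118.
Of those, multiples of 100: 5 (not leap unless ÷400).
Multiples of 400: 1.
Leap years = 118 − 5 + 1 = 114.

114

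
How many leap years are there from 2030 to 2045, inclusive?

4

Multiples of 4 in [2030,2045]: 4.
Of those, multiples of 100: 0 (not leap unless ÷400).
Multiples of 400: 0.
Leap years = 4 − 0 + 0 = 4.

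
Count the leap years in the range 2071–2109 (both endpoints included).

9

Multiples of 4 in [2071,2109]: 10.
Of those, multiples of 100: 1 (not leap unless ÷400).
Multiples of 400: 0.
Leap years = 10 − 1 + 0 = 9.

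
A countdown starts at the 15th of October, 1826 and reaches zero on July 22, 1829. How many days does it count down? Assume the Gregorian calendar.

1011

Oct 15, 1826 → Oct 15, 1827: 365 days.
Oct 15, 1827 → Oct 15, 1828: 366 days (Feb 29, 1828 is in that span).
Oct 15, 1828 → Nov 15, 1828: 31 days (October has 31).
Nov 15, 1828 → Dec 15, 1828: 30 days (November has 30).
Dec 15, 1828 → Jan 15, 1829: 31 days (December has 31).
Jan 15, 1829 → Feb 15, 1829: 31 days (January has 31).
Feb 15, 1829 → Mar 15, 1829: 28 days (February has 28).
Mar 15, 1829 → Apr 15, 1829: 31 days (March has 31).
Apr 15, 1829 → May 15, 1829: 30 days (April has 30).
May 15, 1829 → Jun 15, 1829: 31 days (May has 31).
Jun 15, 1829 → Jul 15, 1829: 30 days (June has 30).
Jul 15, 1829 → Jul 22, 1829: 7 days.
Total: 1011 days.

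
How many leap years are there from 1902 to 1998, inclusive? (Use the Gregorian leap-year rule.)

Multiples of 4 in [1902,1998]: 24.
Of those, multiples of 100: 0 (not leap unless ÷400).
Multiples of 400: 0.
Leap years = 24 − 0 + 0 = 24.

24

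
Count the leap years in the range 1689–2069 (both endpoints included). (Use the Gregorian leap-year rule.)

92

Multiples of 4 in [1689,2069]: 95.
Of those, multiples of 100: 4 (not leap unless ÷400).
Multiples of 400: 1.
Leap years = 95 − 4 + 1 = 92.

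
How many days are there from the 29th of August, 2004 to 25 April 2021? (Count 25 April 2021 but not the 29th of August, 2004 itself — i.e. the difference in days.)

Aug 29, 2004 → Aug 29, 2005: 365 days.
Aug 29, 2005 → Aug 29, 2006: 365 days.
Aug 29, 2006 → Aug 29, 2007: 365 days.
Aug 29, 2007 → Aug 29, 2008: 366 days (Feb 29, 2008 is in that span).
Aug 29, 2008 → Aug 29, 2009: 365 days.
Aug 29, 2009 → Aug 29, 2010: 365 days.
Aug 29, 2010 → Aug 29, 2011: 365 days.
Aug 29, 2011 → Aug 29, 2012: 366 days (Feb 29, 2012 is in that span).
Aug 29, 2012 → Aug 29, 2013: 365 days.
Aug 29, 2013 → Aug 29, 2014: 365 days.
Aug 29, 2014 → Aug 29, 2015: 365 days.
Aug 29, 2015 → Aug 29, 2016: 366 days (Feb 29, 2016 is in that span).
Aug 29, 2016 → Aug 29, 2017: 365 days.
Aug 29, 2017 → Aug 29, 2018: 365 days.
Aug 29, 2018 → Aug 29, 2019: 365 days.
Aug 29, 2019 → Aug 29, 2020: 366 days (Feb 29, 2020 is in that span).
Aug 29, 2020 → Sep 29, 2020: 31 days (August has 31).
Sep 29, 2020 → Oct 29, 2020: 30 days (September has 30).
Oct 29, 2020 → Nov 29, 2020: 31 days (October has 31).
Nov 29, 2020 → Dec 29, 2020: 30 days (November has 30).
Dec 29, 2020 → Jan 29, 2021: 31 days (December has 31).
Jan 29, 2021 → Feb 28, 2021: 30 days (January has 31).
Feb 28, 2021 → Mar 28, 2021: 28 days (February has 28).
Mar 28, 2021 → Apr 25, 2021: 28 days.
Total: 6083 days.

6083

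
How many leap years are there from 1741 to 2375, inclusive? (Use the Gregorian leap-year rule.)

153

Multiples of 4 in [1741,2375]: 158.
Of those, multiples of 100: 6 (not leap unless ÷400).
Multiples of 400: 1.
Leap years = 158 − 6 + 1 = 153.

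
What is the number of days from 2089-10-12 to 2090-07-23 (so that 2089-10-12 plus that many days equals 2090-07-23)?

Oct 12, 2089 → Nov 12, 2089: 31 days (October has 31).
Nov 12, 2089 → Dec 12, 2089: 30 days (November has 30).
Dec 12, 2089 → Jan 12, 2090: 31 days (December has 31).
Jan 12, 2090 → Feb 12, 2090: 31 days (January has 31).
Feb 12, 2090 → Mar 12, 2090: 28 days (February has 28).
Mar 12, 2090 → Apr 12, 2090: 31 days (March has 31).
Apr 12, 2090 → May 12, 2090: 30 days (April has 30).
May 12, 2090 → Jun 12, 2090: 31 days (May has 31).
Jun 12, 2090 → Jul 12, 2090: 30 days (June has 30).
Jul 12, 2090 → Jul 23, 2090: 11 days.
Total: 284 days.

284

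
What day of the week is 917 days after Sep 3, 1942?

First find the weekday of Sep 3, 1942. Doomsday rule: the anchor day for the 1900s is Wednesday. For year 42: 42÷12 = 3 r 6, and 6÷4 = 1, so 3+6+1 = 10.
Wednesday + 10 ≡ Saturday — that's 1942's doomsday.
In September the doomsday date is Sep 5.
Sep 3 is 2 days before Sep 5; 2 mod 7 = 2, so Saturday − 2 = Thursday.
917 mod 7 = 0, so 917 days after a Thursday is Thursday + 0 = Thursday.

Thursday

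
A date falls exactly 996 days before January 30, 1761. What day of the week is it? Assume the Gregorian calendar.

Jan 30, 1761 is a Friday.
996 mod 7 = 2, so 996 days before a Friday is Friday − 2 = Wednesday.

Wednesday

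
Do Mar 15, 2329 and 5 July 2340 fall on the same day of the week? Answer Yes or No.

From Mar 15, 2329 to Jul 5, 2340 is 4130 days.
4130 mod 7 = 0, so they are the same weekday.
(Mar 15, 2329 is a Friday; Jul 5, 2340 is a Friday.)

Yes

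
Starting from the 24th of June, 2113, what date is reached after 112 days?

Jun has 30 days: +7 → Jul 1, 2113 (105 left).
Jul has 31 days: +31 → Aug 1, 2113 (74 left).
Aug has 31 days: +31 → Sep 1, 2113 (43 left).
Sep has 30 days: +30 → Oct 1, 2113 (13 left).
+13 → Oct 14, 2113.

October 14, 2113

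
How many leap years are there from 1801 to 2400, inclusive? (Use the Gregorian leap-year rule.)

Multiples of 4 in [1801,2400]: 150.
Of those, multiples of 100: 6 (not leap unless ÷400).
Multiples of 400: 2.
Leap years = 150 − 6 + 2 = 146.

146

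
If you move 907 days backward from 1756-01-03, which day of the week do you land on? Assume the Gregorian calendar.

First find the weekday of Jan 3, 1756. Doomsday rule: the anchor day for the 1700s is Sunday. For year 56: 56÷12 = 4 r 8, and 8÷4 = 2, so 4+8+2 = 14.
Sunday + 14 ≡ Sunday — that's 1756's doomsday.
In January the doomsday date is Jan 4 (1756 is a leap year (divisible by 4)).
Jan 3 is 1 day before Jan 4; 1 mod 7 = 1, so Sunday − 1 = Saturday.
907 mod 7 = 4, so 907 days before a Saturday is Saturday − 4 = Tuesday.

Tuesday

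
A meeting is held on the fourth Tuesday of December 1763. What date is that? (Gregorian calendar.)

December 1, 1763 is a Thursday.
The first Tuesday is therefore December 6 (5 days later).
The fourth Tuesday is 6 + 3×7 = December 27.

December 27, 1763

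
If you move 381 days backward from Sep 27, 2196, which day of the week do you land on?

First find the weekday of Sep 27, 2196. Doomsday rule: the anchor day for the 2100s is Sunday. For year 96: 96÷12 = 8 r 0, and 0÷4 = 0, so 8+0+0 = 8.
Sunday + 8 ≡ Monday — that's 2196's doomsday.
In September the doomsday date is Sep 5.
Sep 27 is 22 days after Sep 5; 22 mod 7 = 1, so Monday + 1 = Tuesday.
381 mod 7 = 3, so 381 days before a Tuesday is Tuesday − 3 = Saturday.

Saturday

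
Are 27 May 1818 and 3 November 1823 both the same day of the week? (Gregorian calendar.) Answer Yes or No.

From May 27, 1818 to Nov 3, 1823 is 1986 days.
1986 mod 7 = 5, so they are different weekdays.
(May 27, 1818 is a Wednesday; Nov 3, 1823 is a Monday.)

No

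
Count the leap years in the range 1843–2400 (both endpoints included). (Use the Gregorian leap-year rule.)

Multiples of 4 in [1843,2400]: 140.
Of those, multiples of 100: 6 (not leap unless ÷400).
Multiples of 400: 2.
Leap years = 140 − 6 + 2 = 136.

136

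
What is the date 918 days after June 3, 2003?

December 7, 2005

+366 (one year; includes Feb 29, 2004) → Jun 3, 2004 (552 left).
+365 (one year) → Jun 3, 2005 (187 left).
Jun has 30 days: +28 → Jul 1, 2005 (159 left).
Jul has 31 days: +31 → Aug 1, 2005 (128 left).
Aug has 31 days: +31 → Sep 1, 2005 (97 left).
Sep has 30 days: +30 → Oct 1, 2005 (67 left).
Oct has 31 days: +31 → Nov 1, 2005 (36 left).
Nov has 30 days: +30 → Dec 1, 2005 (6 left).
+6 → Dec 7, 2005.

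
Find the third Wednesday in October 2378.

October 18, 2378

October 1, 2378 is a Sunday.
The first Wednesday is therefore October 4 (3 days later).
The third Wednesday is 4 + 2×7 = October 18.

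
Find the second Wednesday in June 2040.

June 1, 2040 is a Friday.
The first Wednesday is therefore June 6 (5 days later).
The second Wednesday is 6 + 1×7 = June 13.

June 13, 2040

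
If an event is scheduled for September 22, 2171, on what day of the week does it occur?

Sunday

Doomsday rule: the anchor day for the 2100s is Sunday. For year 71: 71÷12 = 5 r 11, and 11÷4 = 2, so 5+11+2 = 18.
Sunday + 18 ≡ Thursday — that's 2171's doomsday.
In September the doomsday date is Sep 5.
Sep 22 is 17 days after Sep 5; 17 mod 7 = 3, so Thursday + 3 = Sunday.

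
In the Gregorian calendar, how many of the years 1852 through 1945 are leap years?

Multiples of 4 in [1852,1945]: 24.
Of those, multiples of 100: 1 (not leap unless ÷400).
Multiples of 400: 0.
Leap years = 24 − 1 + 0 = 23.

23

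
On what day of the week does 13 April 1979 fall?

Friday

January 1, 1979 is a Monday.
Jan 1, 1979 → Feb 1, 1979: 31 days (January has 31).
Feb 1, 1979 → Mar 1, 1979: 28 days (February has 28).
Mar 1, 1979 → Apr 1, 1979: 31 days (March has 31).
Apr 1, 1979 → Apr 13, 1979: 12 days.
Total: 102 days.
102 mod 7 = 4, so Monday + 4 = Friday.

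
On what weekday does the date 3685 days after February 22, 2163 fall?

First find the weekday of Feb 22, 2163. Doomsday rule: the anchor day for the 2100s is Sunday. For year 63: 63÷12 = 5 r 3, and 3÷4 = 0, so 5+3+0 = 8.
Sunday + 8 ≡ Monday — that's 2163's doomsday.
In February the doomsday date is Feb 28 (2163 is not a leap year).
Feb 22 is 6 days before Feb 28; 6 mod 7 = 6, so Monday − 6 = Tuesday.
3685 mod 7 = 3, so 3685 days after a Tuesday is Tuesday + 3 = Friday.

Friday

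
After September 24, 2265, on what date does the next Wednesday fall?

September 27, 2265

Sep 24, 2265 is a Sunday.
From Sunday to the next Wednesday is 3 days.
Sep 24, 2265 + 3 = Sep 27, 2265.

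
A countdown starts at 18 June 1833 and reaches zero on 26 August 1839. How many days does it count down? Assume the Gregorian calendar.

2260

Jun 18, 1833 → Jun 18, 1834: 365 days.
Jun 18, 1834 → Jun 18, 1835: 365 days.
Jun 18, 1835 → Jun 18, 1836: 366 days (Feb 29, 1836 is in that span).
Jun 18, 1836 → Jun 18, 1837: 365 days.
Jun 18, 1837 → Jun 18, 1838: 365 days.
Jun 18, 1838 → Jun 18, 1839: 365 days.
Jun 18, 1839 → Jul 18, 1839: 30 days (June has 30).
Jul 18, 1839 → Aug 18, 1839: 31 days (July has 31).
Aug 18, 1839 → Aug 26, 1839: 8 days.
Total: 2260 days.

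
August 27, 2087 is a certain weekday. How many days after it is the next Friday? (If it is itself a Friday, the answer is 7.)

Aug 27, 2087 is a Wednesday.
From Wednesday to the next Friday is 2 days.

2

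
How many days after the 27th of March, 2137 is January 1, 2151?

5028

Mar 27, 2137 → Mar 27, 2138: 365 days.
Mar 27, 2138 → Mar 27, 2139: 365 days.
Mar 27, 2139 → Mar 27, 2140: 366 days (Feb 29, 2140 is in that span).
Mar 27, 2140 → Mar 27, 2141: 365 days.
Mar 27, 2141 → Mar 27, 2142: 365 days.
Mar 27, 2142 → Mar 27, 2143: 365 days.
Mar 27, 2143 → Mar 27, 2144: 366 days (Feb 29, 2144 is in that span).
Mar 27, 2144 → Mar 27, 2145: 365 days.
Mar 27, 2145 → Mar 27, 2146: 365 days.
Mar 27, 2146 → Mar 27, 2147: 365 days.
Mar 27, 2147 → Mar 27, 2148: 366 days (Feb 29, 2148 is in that span).
Mar 27, 2148 → Mar 27, 2149: 365 days.
Mar 27, 2149 → Mar 27, 2150: 365 days.
Mar 27, 2150 → Apr 27, 2150: 31 days (March has 31).
Apr 27, 2150 → May 27, 2150: 30 days (April has 30).
May 27, 2150 → Jun 27, 2150: 31 days (May has 31).
Jun 27, 2150 → Jul 27, 2150: 30 days (June has 30).
Jul 27, 2150 → Aug 27, 2150: 31 days (July has 31).
Aug 27, 2150 → Sep 27, 2150: 31 days (August has 31).
Sep 27, 2150 → Oct 27, 2150: 30 days (September has 30).
Oct 27, 2150 → Nov 27, 2150: 31 days (October has 31).
Nov 27, 2150 → Dec 27, 2150: 30 days (November has 30).
Dec 27, 2150 → Jan 1, 2151: 5 days.
Total: 5028 days.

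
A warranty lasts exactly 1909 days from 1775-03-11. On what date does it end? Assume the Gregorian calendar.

June 1, 1780

+366 (one year; includes Feb 29, 1776) → Mar 11, 1776 (1543 left).
+365 (one year) → Mar 11, 1777 (1178 left).
+365 (one year) → Mar 11, 1778 (813 left).
+365 (one year) → Mar 11, 1779 (448 left).
+366 (one year; includes Feb 29, 1780) → Mar 11, 1780 (82 left).
Mar has 31 days: +21 → Apr 1, 1780 (61 left).
Apr has 30 days: +30 → May 1, 1780 (31 left).
May has 31 days: +31 → Jun 1, 1780 (0 left).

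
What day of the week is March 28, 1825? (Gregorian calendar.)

Monday

Doomsday rule: the anchor day for the 1800s is Friday. For year 25: 25÷12 = 2 r 1, and 1÷4 = 0, so 2+1+0 = 3.
Friday + 3 ≡ Monday — that's 1825's doomsday.
In March the doomsday date is Mar 14.
Mar 28 is 14 days after Mar 14; 14 mod 7 = 0, so Monday + 0 = Monday.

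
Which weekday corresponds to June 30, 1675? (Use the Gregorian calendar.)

Doomsday rule: the anchor day for the 1600s is Tuesday. For year 75: 75÷12 = 6 r 3, and 3÷4 = 0, so 6+3+0 = 9.
Tuesday + 9 ≡ Thursday — that's 1675's doomsday.
In June the doomsday date is Jun 6.
Jun 30 is 24 days after Jun 6; 24 mod 7 = 3, so Thursday + 3 = Sunday.

Sunday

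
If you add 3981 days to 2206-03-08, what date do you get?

+365 (one year) → Mar 8, 2207 (3616 left).
+366 (one year; includes Feb 29, 2208) → Mar 8, 2208 (3250 left).
+365 (one year) → Mar 8, 2209 (2885 left).
+365 (one year) → Mar 8, 2210 (2520 left).
+365 (one year) → Mar 8, 2211 (2155 left).
+366 (one year; includes Feb 29, 2212) → Mar 8, 2212 (1789 left).
+365 (one year) → Mar 8, 2213 (1424 left).
+365 (one year) → Mar 8, 2214 (1059 left).
+365 (one year) → Mar 8, 2215 (694 left).
+366 (one year; includes Feb 29, 2216) → Mar 8, 2216 (328 left).
Mar has 31 days: +24 → Apr 1, 2216 (304 left).
Apr has 30 days: +30 → May 1, 2216 (274 left).
May has 31 days: +31 → Jun 1, 2216 (243 left).
Jun has 30 days: +30 → Jul 1, 2216 (213 left).
Jul has 31 days: +31 → Aug 1, 2216 (182 left).
Aug has 31 days: +31 → Sep 1, 2216 (151 left).
Sep has 30 days: +30 → Oct 1, 2216 (121 left).
Oct has 31 days: +31 → Nov 1, 2216 (90 left).
Nov has 30 days: +30 → Dec 1, 2216 (60 left).
Dec has 31 days: +31 → Jan 1, 2217 (29 left).
+29 → Jan 30, 2217.

January 30, 2217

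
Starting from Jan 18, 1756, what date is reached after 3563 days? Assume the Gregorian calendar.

October 20, 1765

+366 (one year; includes Feb 29, 1756) → Jan 18, 1757 (3197 left).
+365 (one year) → Jan 18, 1758 (2832 left).
+365 (one year) → Jan 18, 1759 (2467 left).
+365 (one year) → Jan 18, 1760 (2102 left).
+366 (one year; includes Feb 29, 1760) → Jan 18, 1761 (1736 left).
+365 (one year) → Jan 18, 1762 (1371 left).
+365 (one year) → Jan 18, 1763 (1006 left).
+365 (one year) → Jan 18, 1764 (641 left).
+366 (one year; includes Feb 29, 1764) → Jan 18, 1765 (275 left).
Jan has 31 days: +14 → Feb 1, 1765 (261 left).
Feb has 28 days: +28 → Mar 1, 1765 (233 left).
Mar has 31 days: +31 → Apr 1, 1765 (202 left).
Apr has 30 days: +30 → May 1, 1765 (172 left).
May has 31 days: +31 → Jun 1, 1765 (141 left).
Jun has 30 days: +30 → Jul 1, 1765 (111 left).
Jul has 31 days: +31 → Aug 1, 1765 (80 left).
Aug has 31 days: +31 → Sep 1, 1765 (49 left).
Sep has 30 days: +30 → Oct 1, 1765 (19 left).
+19 → Oct 20, 1765.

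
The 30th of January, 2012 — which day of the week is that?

Doomsday rule: the anchor day for the 2000s is Tuesday. For year 12: 12÷12 = 1 r 0, and 0÷4 = 0, so 1+0+0 = 1.
Tuesday + 1 ≡ Wednesday — that's 2012's doomsday.
In January the doomsday date is Jan 4 (2012 is a leap year (divisible by 4)).
Jan 30 is 26 days after Jan 4; 26 mod 7 = 5, so Wednesday + 5 = Monday.

Monday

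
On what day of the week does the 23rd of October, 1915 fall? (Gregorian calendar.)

Saturday

Doomsday rule: the anchor day for the 1900s is Wednesday. For year 15: 15÷12 = 1 r 3, and 3÷4 = 0, so 1+3+0 = 4.
Wednesday + 4 ≡ Sunday — that's 1915's doomsday.
In October the doomsday date is Oct 10.
Oct 23 is 13 days after Oct 10; 13 mod 7 = 6, so Sunday + 6 = Saturday.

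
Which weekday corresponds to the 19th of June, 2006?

Doomsday rule: the anchor day for the 2000s is Tuesday. For year 06: 6÷12 = 0 r 6, and 6÷4 = 1, so 0+6+1 = 7.
Tuesday + 7 ≡ Tuesday — that's 2006's doomsday.
In June the doomsday date is Jun 6.
Jun 19 is 13 days after Jun 6; 13 mod 7 = 6, so Tuesday + 6 = Monday.

Monday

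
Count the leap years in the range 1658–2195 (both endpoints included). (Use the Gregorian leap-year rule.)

130

Multiples of 4 in [1658,2195]: 134.
Of those, multiples of 100: 5 (not leap unless ÷400).
Multiples of 400: 1.
Leap years = 134 − 5 + 1 = 130.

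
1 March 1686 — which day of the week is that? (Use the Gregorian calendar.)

Doomsday rule: the anchor day for the 1600s is Tuesday. For year 86: 86÷12 = 7 r 2, and 2÷4 = 0, so 7+2+0 = 9.
Tuesday + 9 ≡ Thursday — that's 1686's doomsday.
In March the doomsday date is Mar 14.
Mar 1 is 13 days before Mar 14; 13 mod 7 = 6, so Thursday − 6 = Friday.

Friday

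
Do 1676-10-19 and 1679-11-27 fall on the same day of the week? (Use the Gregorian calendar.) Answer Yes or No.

From Oct 19, 1676 to Nov 27, 1679 is 1134 days.
1134 mod 7 = 0, so they are the same weekday.
(Oct 19, 1676 is a Monday; Nov 27, 1679 is a Monday.)

Yes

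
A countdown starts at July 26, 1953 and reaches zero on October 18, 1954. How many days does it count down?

Jul 26, 1953 → Jul 26, 1954: 365 days.
Jul 26, 1954 → Aug 26, 1954: 31 days (July has 31).
Aug 26, 1954 → Sep 26, 1954: 31 days (August has 31).
Sep 26, 1954 → Oct 18, 1954: 22 days.
Total: 449 days.

449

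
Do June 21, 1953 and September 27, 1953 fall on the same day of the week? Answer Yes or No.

From Jun 21, 1953 to Sep 27, 1953 is 98 days.
98 mod 7 = 0, so they are the same weekday.
(Jun 21, 1953 is a Sunday; Sep 27, 1953 is a Sunday.)

Yes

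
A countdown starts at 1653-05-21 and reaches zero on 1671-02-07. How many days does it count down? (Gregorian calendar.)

May 21, 1653 → May 21, 1654: 365 days.
May 21, 1654 → May 21, 1655: 365 days.
May 21, 1655 → May 21, 1656: 366 days (Feb 29, 1656 is in that span).
May 21, 1656 → May 21, 1657: 365 days.
May 21, 1657 → May 21, 1658: 365 days.
May 21, 1658 → May 21, 1659: 365 days.
May 21, 1659 → May 21, 1660: 366 days (Feb 29, 1660 is in that span).
May 21, 1660 → May 21, 1661: 365 days.
May 21, 1661 → May 21, 1662: 365 days.
May 21, 1662 → May 21, 1663: 365 days.
May 21, 1663 → May 21, 1664: 366 days (Feb 29, 1664 is in that span).
May 21, 1664 → May 21, 1665: 365 days.
May 21, 1665 → May 21, 1666: 365 days.
May 21, 1666 → May 21, 1667: 365 days.
May 21, 1667 → May 21, 1668: 366 days (Feb 29, 1668 is in that span).
May 21, 1668 → May 21, 1669: 365 days.
May 21, 1669 → May 21, 1670: 365 days.
May 21, 1670 → Jun 21, 1670: 31 days (May has 31).
Jun 21, 1670 → Jul 21, 1670: 30 days (June has 30).
Jul 21, 1670 → Aug 21, 1670: 31 days (July has 31).
Aug 21, 1670 → Sep 21, 1670: 31 days (August has 31).
Sep 21, 1670 → Oct 21, 1670: 30 days (September has 30).
Oct 21, 1670 → Nov 21, 1670: 31 days (October has 31).
Nov 21, 1670 → Dec 21, 1670: 30 days (November has 30).
Dec 21, 1670 → Jan 21, 1671: 31 days (December has 31).
Jan 21, 1671 → Feb 7, 1671: 17 days.
Total: 6471 days.

6471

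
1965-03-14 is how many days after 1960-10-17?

Oct 17, 1960 → Oct 17, 1961: 365 days.
Oct 17, 1961 → Oct 17, 1962: 365 days.
Oct 17, 1962 → Oct 17, 1963: 365 days.
Oct 17, 1963 → Oct 17, 1964: 366 days (Feb 29, 1964 is in that span).
Oct 17, 1964 → Nov 17, 1964: 31 days (October has 31).
Nov 17, 1964 → Dec 17, 1964: 30 days (November has 30).
Dec 17, 1964 → Jan 17, 1965: 31 days (December has 31).
Jan 17, 1965 → Feb 17, 1965: 31 days (January has 31).
Feb 17, 1965 → Mar 14, 1965: 25 days.
Total: 1609 days.

1609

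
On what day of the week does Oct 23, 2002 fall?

Doomsday rule: the anchor day for the 2000s is Tuesday. For year 02: 2÷12 = 0 r 2, and 2÷4 = 0, so 0+2+0 = 2.
Tuesday + 2 ≡ Thursday — that's 2002's doomsday.
In October the doomsday date is Oct 10.
Oct 23 is 13 days after Oct 10; 13 mod 7 = 6, so Thursday + 6 = Wednesday.

Wednesday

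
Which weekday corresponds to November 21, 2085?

Doomsday rule: the anchor day for the 2000s is Tuesday. For year 85: 85÷12 = 7 r 1, and 1÷4 = 0, so 7+1+0 = 8.
Tuesday + 8 ≡ Wednesday — that's 2085's doomsday.
In November the doomsday date is Nov 7.
Nov 21 is 14 days after Nov 7; 14 mod 7 = 0, so Wednesday + 0 = Wednesday.

Wednesday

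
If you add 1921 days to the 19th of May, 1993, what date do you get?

August 22, 1998

+365 (one year) → May 19, 1994 (1556 left).
+365 (one year) → May 19, 1995 (1191 left).
+366 (one year; includes Feb 29, 1996) → May 19, 1996 (825 left).
+365 (one year) → May 19, 1997 (460 left).
+365 (one year) → May 19, 1998 (95 left).
May has 31 days: +13 → Jun 1, 1998 (82 left).
Jun has 30 days: +30 → Jul 1, 1998 (52 left).
Jul has 31 days: +31 → Aug 1, 1998 (21 left).
+21 → Aug 22, 1998.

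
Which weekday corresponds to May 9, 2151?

Doomsday rule: the anchor day for the 2100s is Sunday. For year 51: 51÷12 = 4 r 3, and 3÷4 = 0, so 4+3+0 = 7.
Sunday + 7 ≡ Sunday — that's 2151's doomsday.
In May the doomsday date is May 9.
May 9 is the doomsday itself: Sunday.

Sunday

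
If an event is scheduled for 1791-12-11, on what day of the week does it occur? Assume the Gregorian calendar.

Sunday

Doomsday rule: the anchor day for the 1700s is Sunday. For year 91: 91÷12 = 7 r 7, and 7÷4 = 1, so 7+7+1 = 15.
Sunday + 15 ≡ Monday — that's 1791's doomsday.
In December the doomsday date is Dec 12.
Dec 11 is 1 day before Dec 12; 1 mod 7 = 1, so Monday − 1 = Sunday.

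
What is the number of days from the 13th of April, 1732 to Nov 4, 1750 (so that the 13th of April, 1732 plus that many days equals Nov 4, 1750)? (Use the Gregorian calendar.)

6779

Apr 13, 1732 → Apr 13, 1733: 365 days.
Apr 13, 1733 → Apr 13, 1734: 365 days.
Apr 13, 1734 → Apr 13, 1735: 365 days.
Apr 13, 1735 → Apr 13, 1736: 366 days (Feb 29, 1736 is in that span).
Apr 13, 1736 → Apr 13, 1737: 365 days.
Apr 13, 1737 → Apr 13, 1738: 365 days.
Apr 13, 1738 → Apr 13, 1739: 365 days.
Apr 13, 1739 → Apr 13, 1740: 366 days (Feb 29, 1740 is in that span).
Apr 13, 1740 → Apr 13, 1741: 365 days.
Apr 13, 1741 → Apr 13, 1742: 365 days.
Apr 13, 1742 → Apr 13, 1743: 365 days.
Apr 13, 1743 → Apr 13, 1744: 366 days (Feb 29, 1744 is in that span).
Apr 13, 1744 → Apr 13, 1745: 365 days.
Apr 13, 1745 → Apr 13, 1746: 365 days.
Apr 13, 1746 → Apr 13, 1747: 365 days.
Apr 13, 1747 → Apr 13, 1748: 366 days (Feb 29, 1748 is in that span).
Apr 13, 1748 → Apr 13, 1749: 365 days.
Apr 13, 1749 → Apr 13, 1750: 365 days.
Apr 13, 1750 → May 13, 1750: 30 days (April has 30).
May 13, 1750 → Jun 13, 1750: 31 days (May has 31).
Jun 13, 1750 → Jul 13, 1750: 30 days (June has 30).
Jul 13, 1750 → Aug 13, 1750: 31 days (July has 31).
Aug 13, 1750 → Sep 13, 1750: 31 days (August has 31).
Sep 13, 1750 → Oct 13, 1750: 30 days (September has 30).
Oct 13, 1750 → Nov 4, 1750: 22 days.
Total: 6779 days.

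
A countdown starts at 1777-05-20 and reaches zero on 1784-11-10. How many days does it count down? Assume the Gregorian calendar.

2731

May 20, 1777 → May 20, 1778: 365 days.
May 20, 1778 → May 20, 1779: 365 days.
May 20, 1779 → May 20, 1780: 366 days (Feb 29, 1780 is in that span).
May 20, 1780 → May 20, 1781: 365 days.
May 20, 1781 → May 20, 1782: 365 days.
May 20, 1782 → May 20, 1783: 365 days.
May 20, 1783 → May 20, 1784: 366 days (Feb 29, 1784 is in that span).
May 20, 1784 → Jun 20, 1784: 31 days (May has 31).
Jun 20, 1784 → Jul 20, 1784: 30 days (June has 30).
Jul 20, 1784 → Aug 20, 1784: 31 days (July has 31).
Aug 20, 1784 → Sep 20, 1784: 31 days (August has 31).
Sep 20, 1784 → Oct 20, 1784: 30 days (September has 30).
Oct 20, 1784 → Nov 10, 1784: 21 days.
Total: 2731 days.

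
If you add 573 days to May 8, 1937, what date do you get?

+365 (one year) → May 8, 1938 (208 left).
May has 31 days: +24 → Jun 1, 1938 (184 left).
Jun has 30 days: +30 → Jul 1, 1938 (154 left).
Jul has 31 days: +31 → Aug 1, 1938 (123 left).
Aug has 31 days: +31 → Sep 1, 1938 (92 left).
Sep has 30 days: +30 → Oct 1, 1938 (62 left).
Oct has 31 days: +31 → Nov 1, 1938 (31 left).
Nov has 30 days: +30 → Dec 1, 1938 (1 left).
+1 → Dec 2, 1938.

December 2, 1938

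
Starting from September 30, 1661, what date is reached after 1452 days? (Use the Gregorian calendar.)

September 21, 1665

+365 (one year) → Sep 30, 1662 (1087 left).
+365 (one year) → Sep 30, 1663 (722 left).
+366 (one year; includes Feb 29, 1664) → Sep 30, 1664 (356 left).
Sep has 30 days: +1 → Oct 1, 1664 (355 left).
Oct has 31 days: +31 → Nov 1, 1664 (324 left).
Nov has 30 days: +30 → Dec 1, 1664 (294 left).
Dec has 31 days: +31 → Jan 1, 1665 (263 left).
Jan has 31 days: +31 → Feb 1, 1665 (232 left).
Feb has 28 days: +28 → Mar 1, 1665 (204 left).
Mar has 31 days: +31 → Apr 1, 1665 (173 left).
Apr has 30 days: +30 → May 1, 1665 (143 left).
May has 31 days: +31 → Jun 1, 1665 (112 left).
Jun has 30 days: +30 → Jul 1, 1665 (82 left).
Jul has 31 days: +31 → Aug 1, 1665 (51 left).
Aug has 31 days: +31 → Sep 1, 1665 (20 left).
+20 → Sep 21, 1665.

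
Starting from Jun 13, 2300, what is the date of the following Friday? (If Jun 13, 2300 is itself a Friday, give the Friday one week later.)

Jun 13, 2300 is a Wednesday.
From Wednesday to the next Friday is 2 days.
Jun 13, 2300 + 2 = Jun 15, 2300.

June 15, 2300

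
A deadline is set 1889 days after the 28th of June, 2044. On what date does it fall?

+365 (one year) → Jun 28, 2045 (1524 left).
+365 (one year) → Jun 28, 2046 (1159 left).
+365 (one year) → Jun 28, 2047 (794 left).
+366 (one year; includes Feb 29, 2048) → Jun 28, 2048 (428 left).
+365 (one year) → Jun 28, 2049 (63 left).
Jun has 30 days: +3 → Jul 1, 2049 (60 left).
Jul has 31 days: +31 → Aug 1, 2049 (29 left).
+29 → Aug 30, 2049.

August 30, 2049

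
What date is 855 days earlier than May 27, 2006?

−365 (one year) → May 27, 2005 (490 left).
−365 (one year) → May 27, 2004 (125 left).
−27 → Apr 30, 2004 (end of Apr, 30 days; 98 left).
−30 → Mar 31, 2004 (end of Mar, 31 days; 68 left).
−31 → Feb 29, 2004 (end of Feb, 29 days; 37 left).
−29 → Jan 31, 2004 (end of Jan, 31 days; 8 left).
−8 → Jan 23, 2004.

January 23, 2004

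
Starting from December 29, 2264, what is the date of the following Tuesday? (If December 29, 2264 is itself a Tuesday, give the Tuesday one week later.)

January 3, 2265

Dec 29, 2264 is a Thursday.
From Thursday to the next Tuesday is 5 days.
Dec 29, 2264 + 5 = Jan 3, 2265.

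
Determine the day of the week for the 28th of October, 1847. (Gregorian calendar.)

Doomsday rule: the anchor day for the 1800s is Friday. For year 47: 47÷12 = 3 r 11, and 11÷4 = 2, so 3+11+2 = 16.
Friday + 16 ≡ Sunday — that's 1847's doomsday.
In October the doomsday date is Oct 10.
Oct 28 is 18 days after Oct 10; 18 mod 7 = 4, so Sunday + 4 = Thursday.

Thursday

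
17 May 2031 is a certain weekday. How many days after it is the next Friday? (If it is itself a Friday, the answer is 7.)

May 17, 2031 is a Saturday.
From Saturday to the next Friday is 6 days.

6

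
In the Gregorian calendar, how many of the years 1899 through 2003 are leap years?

Multiples of 4 in [1899,2003]: 26.
Of those, multiples of 100: 2 (not leap unless ÷400).
Multiples of 400: 1.
Leap years = 26 − 2 + 1 = 25.

25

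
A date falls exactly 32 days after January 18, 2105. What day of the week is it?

Jan 18, 2105 is a Sunday.
32 mod 7 = 4, so 32 days after a Sunday is Sunday + 4 = Thursday.

Thursday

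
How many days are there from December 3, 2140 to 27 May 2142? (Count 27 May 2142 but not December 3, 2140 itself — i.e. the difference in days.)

540

Dec 3, 2140 → Dec 3, 2141: 365 days.
Dec 3, 2141 → Jan 3, 2142: 31 days (December has 31).
Jan 3, 2142 → Feb 3, 2142: 31 days (January has 31).
Feb 3, 2142 → Mar 3, 2142: 28 days (February has 28).
Mar 3, 2142 → Apr 3, 2142: 31 days (March has 31).
Apr 3, 2142 → May 3, 2142: 30 days (April has 30).
May 3, 2142 → May 27, 2142: 24 days.
Total: 540 days.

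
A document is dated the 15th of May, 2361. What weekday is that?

Doomsday rule: the anchor day for the 2300s is Wednesday. For year 61: 61÷12 = 5 r 1, and 1÷4 = 0, so 5+1+0 = 6.
Wednesday + 6 ≡ Tuesday — that's 2361's doomsday.
In May the doomsday date is May 9.
May 15 is 6 days after May 9; 6 mod 7 = 6, so Tuesday + 6 = Monday.

Monday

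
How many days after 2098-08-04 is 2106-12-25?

3064

Aug 4, 2098 → Aug 4, 2099: 365 days.
Aug 4, 2099 → Aug 4, 2100: 365 days.
Aug 4, 2100 → Aug 4, 2101: 365 days.
Aug 4, 2101 → Aug 4, 2102: 365 days.
Aug 4, 2102 → Aug 4, 2103: 365 days.
Aug 4, 2103 → Aug 4, 2104: 366 days (Feb 29, 2104 is in that span).
Aug 4, 2104 → Aug 4, 2105: 365 days.
Aug 4, 2105 → Aug 4, 2106: 365 days.
Aug 4, 2106 → Sep 4, 2106: 31 days (August has 31).
Sep 4, 2106 → Oct 4, 2106: 30 days (September has 30).
Oct 4, 2106 → Nov 4, 2106: 31 days (October has 31).
Nov 4, 2106 → Dec 4, 2106: 30 days (November has 30).
Dec 4, 2106 → Dec 25, 2106: 21 days.
Total: 3064 days.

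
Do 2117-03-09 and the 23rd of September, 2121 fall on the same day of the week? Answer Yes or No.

Yes

From Mar 9, 2117 to Sep 23, 2121 is 1659 days.
1659 mod 7 = 0, so they are the same weekday.
(Mar 9, 2117 is a Tuesday; Sep 23, 2121 is a Tuesday.)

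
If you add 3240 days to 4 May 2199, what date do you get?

March 18, 2208

+365 (one year) → May 4, 2200 (2875 left).
+365 (one year) → May 4, 2201 (2510 left).
+365 (one year) → May 4, 2202 (2145 left).
+365 (one year) → May 4, 2203 (1780 left).
+366 (one year; includes Feb 29, 2204) → May 4, 2204 (1414 left).
+365 (one year) → May 4, 2205 (1049 left).
+365 (one year) → May 4, 2206 (684 left).
+365 (one year) → May 4, 2207 (319 left).
May has 31 days: +28 → Jun 1, 2207 (291 left).
Jun has 30 days: +30 → Jul 1, 2207 (261 left).
Jul has 31 days: +31 → Aug 1, 2207 (230 left).
Aug has 31 days: +31 → Sep 1, 2207 (199 left).
Sep has 30 days: +30 → Oct 1, 2207 (169 left).
Oct has 31 days: +31 → Nov 1, 2207 (138 left).
Nov has 30 days: +30 → Dec 1, 2207 (108 left).
Dec has 31 days: +31 → Jan 1, 2208 (77 left).
Jan has 31 days: +31 → Feb 1, 2208 (46 left).
Feb has 29 days: +29 → Mar 1, 2208 (17 left).
+17 → Mar 18, 2208.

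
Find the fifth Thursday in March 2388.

March 1, 2388 is a Tuesday.
The first Thursday is therefore March 3 (2 days later).
The fifth Thursday is 3 + 4×7 = March 31.

March 31, 2388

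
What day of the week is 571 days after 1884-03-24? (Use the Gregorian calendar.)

Friday

First find the weekday of Mar 24, 1884. Doomsday rule: the anchor day for the 1800s is Friday. For year 84: 84÷12 = 7 r 0, and 0÷4 = 0, so 7+0+0 = 7.
Friday + 7 ≡ Friday — that's 1884's doomsday.
In March the doomsday date is Mar 14.
Mar 24 is 10 days after Mar 14; 10 mod 7 = 3, so Friday + 3 = Monday.
571 mod 7 = 4, so 571 days after a Monday is Monday + 4 = Friday.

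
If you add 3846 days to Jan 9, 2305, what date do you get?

+365 (one year) → Jan 9, 2306 (3481 left).
+365 (one year) → Jan 9, 2307 (3116 left).
+365 (one year) → Jan 9, 2308 (2751 left).
+366 (one year; includes Feb 29, 2308) → Jan 9, 2309 (2385 left).
+365 (one year) → Jan 9, 2310 (2020 left).
+365 (one year) → Jan 9, 2311 (1655 left).
+365 (one year) → Jan 9, 2312 (1290 left).
+366 (one year; includes Feb 29, 2312) → Jan 9, 2313 (924 left).
+365 (one year) → Jan 9, 2314 (559 left).
+365 (one year) → Jan 9, 2315 (194 left).
Jan has 31 days: +23 → Feb 1, 2315 (171 left).
Feb has 28 days: +28 → Mar 1, 2315 (143 left).
Mar has 31 days: +31 → Apr 1, 2315 (112 left).
Apr has 30 days: +30 → May 1, 2315 (82 left).
May has 31 days: +31 → Jun 1, 2315 (51 left).
Jun has 30 days: +30 → Jul 1, 2315 (21 left).
+21 → Jul 22, 2315.

July 22, 2315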